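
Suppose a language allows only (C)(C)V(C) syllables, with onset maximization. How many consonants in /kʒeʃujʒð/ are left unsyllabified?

2

Under (C)(C)V(C), the unsyllabifiable consonants are /ʒ/, /ð/ (at most one coda consonant is licensed; onsets may contain at most 2 consonants).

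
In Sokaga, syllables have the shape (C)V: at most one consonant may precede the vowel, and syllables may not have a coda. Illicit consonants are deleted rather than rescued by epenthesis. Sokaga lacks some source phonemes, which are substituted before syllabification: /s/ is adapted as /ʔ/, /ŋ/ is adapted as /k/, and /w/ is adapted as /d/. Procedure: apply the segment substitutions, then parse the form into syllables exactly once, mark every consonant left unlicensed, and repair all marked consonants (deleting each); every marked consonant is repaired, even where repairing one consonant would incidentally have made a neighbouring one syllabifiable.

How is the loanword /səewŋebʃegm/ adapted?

Substitution: /s/ → /ʔ/, /w/ → /d/, /ŋ/ → /k/, giving /ʔəedkebʃegm/.
Syllabifying with onset maximization leaves /d/, /b/, /g/, /m/ stranded (no codas are permitted; onsets are limited to one consonant).
Each unlicensed consonant is deleted: /d/, /b/, /g/, /m/.

ʔəekeʃe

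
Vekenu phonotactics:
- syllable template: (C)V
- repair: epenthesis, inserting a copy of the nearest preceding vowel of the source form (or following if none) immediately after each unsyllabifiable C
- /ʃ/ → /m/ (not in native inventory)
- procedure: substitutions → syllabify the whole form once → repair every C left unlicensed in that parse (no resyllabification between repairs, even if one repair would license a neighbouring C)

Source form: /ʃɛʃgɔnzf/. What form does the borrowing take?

mɛmɛgɔnɔzɔfɔ

Substitution: /ʃ/ → /m/, giving /mɛmgɔnzf/.
Under (C)V, the unsyllabifiable consonants are /m/, /n/, /z/, /f/ (no codas are permitted; onsets are limited to one consonant).
Each unlicensed consonant becomes the onset of a new syllable: /m/ → /mɛ/, /n/ → /nɔ/, /z/ → /zɔ/, /f/ → /fɔ/.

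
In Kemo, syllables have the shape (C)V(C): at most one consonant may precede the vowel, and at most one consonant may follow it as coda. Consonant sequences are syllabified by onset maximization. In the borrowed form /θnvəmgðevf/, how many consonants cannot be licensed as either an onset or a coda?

Under (C)V(C), the unsyllabifiable consonants are /θ/, /n/, /g/, /f/ (at most one coda consonant is licensed; onsets are limited to one consonant).

4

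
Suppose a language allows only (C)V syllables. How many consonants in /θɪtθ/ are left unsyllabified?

Syllabifying with onset maximization leaves /t/, /θ/ stranded (no codas are permitted; onsets are limited to one consonant).

2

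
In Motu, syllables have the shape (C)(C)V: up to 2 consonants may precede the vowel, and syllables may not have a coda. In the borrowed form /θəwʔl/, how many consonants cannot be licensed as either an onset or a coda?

Under (C)(C)V, the unsyllabifiable consonants are /w/, /ʔ/, /l/ (no codas are permitted; onsets may contain at most 2 consonants).

3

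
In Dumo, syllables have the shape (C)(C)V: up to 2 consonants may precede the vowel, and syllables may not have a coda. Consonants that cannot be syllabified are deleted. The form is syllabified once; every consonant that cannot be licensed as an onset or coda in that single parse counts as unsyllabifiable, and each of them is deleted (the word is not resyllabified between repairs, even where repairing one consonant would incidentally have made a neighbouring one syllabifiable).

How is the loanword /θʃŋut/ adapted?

ʃŋu

Syllabifying with onset maximization leaves /θ/, /t/ stranded (no codas are permitted; onsets may contain at most 2 consonants).
Deletion applies to /θ/, /t/.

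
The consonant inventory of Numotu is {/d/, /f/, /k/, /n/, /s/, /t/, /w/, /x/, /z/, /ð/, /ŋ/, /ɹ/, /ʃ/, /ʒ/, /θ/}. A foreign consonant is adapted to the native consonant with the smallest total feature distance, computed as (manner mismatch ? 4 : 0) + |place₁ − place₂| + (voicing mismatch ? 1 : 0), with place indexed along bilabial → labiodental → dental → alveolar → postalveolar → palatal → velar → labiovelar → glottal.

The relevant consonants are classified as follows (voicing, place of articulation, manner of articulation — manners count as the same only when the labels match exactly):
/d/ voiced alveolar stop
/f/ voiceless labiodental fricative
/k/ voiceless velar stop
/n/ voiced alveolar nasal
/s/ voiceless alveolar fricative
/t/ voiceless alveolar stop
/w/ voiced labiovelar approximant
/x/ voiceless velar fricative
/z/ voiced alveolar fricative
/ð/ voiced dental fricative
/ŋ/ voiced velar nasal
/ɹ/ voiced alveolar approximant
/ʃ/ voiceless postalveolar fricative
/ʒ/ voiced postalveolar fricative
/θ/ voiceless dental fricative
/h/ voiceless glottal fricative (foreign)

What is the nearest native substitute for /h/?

x

/x/ is closest: same manner (fricative), place distance 2 (glottal→velar), same voicing; total 2. Next closest is /ʃ/ at distance 4.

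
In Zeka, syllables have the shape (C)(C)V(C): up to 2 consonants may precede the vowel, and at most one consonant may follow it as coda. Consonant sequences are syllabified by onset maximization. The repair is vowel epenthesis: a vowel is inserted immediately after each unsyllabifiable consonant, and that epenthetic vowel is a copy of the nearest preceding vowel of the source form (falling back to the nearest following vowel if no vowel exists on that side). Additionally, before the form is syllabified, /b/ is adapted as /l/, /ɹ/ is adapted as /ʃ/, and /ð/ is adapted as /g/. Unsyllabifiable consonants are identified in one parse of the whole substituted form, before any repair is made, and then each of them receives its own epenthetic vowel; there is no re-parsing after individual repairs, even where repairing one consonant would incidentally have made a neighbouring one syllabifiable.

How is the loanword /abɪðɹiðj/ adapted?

alɪgʃigji

Substitution: /b/ → /l/, /ð/ → /g/, /ɹ/ → /ʃ/, giving /alɪgʃigj/.
The consonants /j/ cannot be parsed into a legal (C)(C)V(C) syllable (at most one coda consonant is licensed; onsets may contain at most 2 consonants).
Epenthesis after each stranded consonant: /j/ → /ji/.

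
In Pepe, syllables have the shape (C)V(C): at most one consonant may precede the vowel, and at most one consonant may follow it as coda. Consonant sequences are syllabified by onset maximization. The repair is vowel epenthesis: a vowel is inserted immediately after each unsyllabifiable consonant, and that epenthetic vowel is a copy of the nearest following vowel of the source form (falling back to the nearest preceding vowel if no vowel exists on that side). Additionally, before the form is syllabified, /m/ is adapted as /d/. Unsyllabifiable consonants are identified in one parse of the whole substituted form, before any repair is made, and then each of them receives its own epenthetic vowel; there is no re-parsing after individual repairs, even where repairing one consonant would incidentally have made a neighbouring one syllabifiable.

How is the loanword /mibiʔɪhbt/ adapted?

Substitution: /m/ → /d/, giving /dibiʔɪhbt/.
Syllabifying with onset maximization leaves /b/, /t/ stranded (at most one coda consonant is licensed; onsets are limited to one consonant).
Epenthesis after each stranded consonant: /b/ → /bɪ/, /t/ → /tɪ/.

dibiʔɪhbɪtɪ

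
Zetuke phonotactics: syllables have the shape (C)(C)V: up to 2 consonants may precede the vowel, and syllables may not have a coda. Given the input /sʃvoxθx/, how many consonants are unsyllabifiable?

4

Syllabifying with onset maximization leaves /s/, /x/, /θ/, /x/ stranded (no codas are permitted; onsets may contain at most 2 consonants).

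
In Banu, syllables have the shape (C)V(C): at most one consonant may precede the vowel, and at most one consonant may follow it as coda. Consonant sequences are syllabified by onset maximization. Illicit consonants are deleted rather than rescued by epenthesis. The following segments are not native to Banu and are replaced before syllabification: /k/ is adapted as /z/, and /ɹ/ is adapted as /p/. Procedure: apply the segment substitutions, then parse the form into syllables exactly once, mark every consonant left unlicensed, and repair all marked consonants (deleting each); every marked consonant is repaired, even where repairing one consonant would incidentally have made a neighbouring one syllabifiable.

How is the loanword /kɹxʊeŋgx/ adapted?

Substitution: /k/ → /z/, /ɹ/ → /p/, giving /zpxʊeŋgx/.
Syllabifying with onset maximization leaves /z/, /p/, /g/, /x/ stranded (at most one coda consonant is licensed; onsets are limited to one consonant).
Each unlicensed consonant is deleted: /z/, /p/, /g/, /x/.

xʊeŋ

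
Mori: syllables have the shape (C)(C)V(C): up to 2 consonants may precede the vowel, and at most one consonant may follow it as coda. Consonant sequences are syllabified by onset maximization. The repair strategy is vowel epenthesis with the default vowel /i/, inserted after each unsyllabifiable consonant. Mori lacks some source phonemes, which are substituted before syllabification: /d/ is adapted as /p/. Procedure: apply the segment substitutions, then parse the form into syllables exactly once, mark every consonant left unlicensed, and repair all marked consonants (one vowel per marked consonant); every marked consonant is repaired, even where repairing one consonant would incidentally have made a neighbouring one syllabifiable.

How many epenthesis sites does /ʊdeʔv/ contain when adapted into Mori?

After substitution the input is /ʊpeʔv/.
The unsyllabifiable consonants are /v/; each receives one epenthetic vowel.

1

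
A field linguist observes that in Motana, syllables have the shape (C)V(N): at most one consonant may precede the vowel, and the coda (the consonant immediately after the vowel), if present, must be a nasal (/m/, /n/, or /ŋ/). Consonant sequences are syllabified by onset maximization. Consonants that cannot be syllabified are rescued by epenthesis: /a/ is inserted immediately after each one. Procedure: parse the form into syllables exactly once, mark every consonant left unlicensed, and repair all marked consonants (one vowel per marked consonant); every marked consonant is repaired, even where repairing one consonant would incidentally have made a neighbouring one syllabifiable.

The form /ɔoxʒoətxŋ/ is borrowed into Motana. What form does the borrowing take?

Syllabifying with onset maximization leaves /x/, /t/, /x/, /ŋ/ stranded (only a nasal (/m/, /n/, or /ŋ/) is licensed in coda position; onsets are limited to one consonant).
Epenthesis after each stranded consonant: /x/ → /xa/, /t/ → /ta/, /x/ → /xa/, /ŋ/ → /ŋa/.

ɔoxaʒoətaxaŋa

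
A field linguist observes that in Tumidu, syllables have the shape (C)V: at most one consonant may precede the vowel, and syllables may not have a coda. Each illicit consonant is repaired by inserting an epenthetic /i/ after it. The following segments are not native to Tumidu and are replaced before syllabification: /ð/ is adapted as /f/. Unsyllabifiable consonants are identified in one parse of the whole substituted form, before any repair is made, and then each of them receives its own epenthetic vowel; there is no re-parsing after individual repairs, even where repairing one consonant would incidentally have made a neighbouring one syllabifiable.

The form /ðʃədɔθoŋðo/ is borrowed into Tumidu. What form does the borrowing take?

fiʃədɔθoŋifo

Substitution: /ð/ → /f/, giving /fʃədɔθoŋfo/.
Under (C)V, the unsyllabifiable consonants are /f/, /ŋ/ (no codas are permitted; onsets are limited to one consonant).
Inserting the epenthetic vowel yields /f/ → /fi/, /ŋ/ → /ŋi/.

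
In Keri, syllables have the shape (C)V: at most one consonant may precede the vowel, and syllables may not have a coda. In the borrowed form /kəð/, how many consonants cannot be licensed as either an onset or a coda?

The consonants /ð/ cannot be parsed into a legal (C)V syllable (no codas are permitted; onsets are limited to one consonant).

1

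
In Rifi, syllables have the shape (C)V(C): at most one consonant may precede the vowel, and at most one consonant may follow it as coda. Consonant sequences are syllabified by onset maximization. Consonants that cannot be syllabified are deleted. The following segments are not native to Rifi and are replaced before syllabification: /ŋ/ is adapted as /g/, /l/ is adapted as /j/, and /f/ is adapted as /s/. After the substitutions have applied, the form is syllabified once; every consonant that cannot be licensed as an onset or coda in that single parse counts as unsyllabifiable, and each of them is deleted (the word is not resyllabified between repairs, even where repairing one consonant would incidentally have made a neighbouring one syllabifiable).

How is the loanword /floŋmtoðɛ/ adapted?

Substitution: /f/ → /s/, /l/ → /j/, /ŋ/ → /g/, giving /sjogmtoðɛ/.
Under (C)V(C), the unsyllabifiable consonants are /s/, /m/ (at most one coda consonant is licensed; onsets are limited to one consonant).
Deleting the stranded consonants removes /s/, /m/.

jogtoðɛ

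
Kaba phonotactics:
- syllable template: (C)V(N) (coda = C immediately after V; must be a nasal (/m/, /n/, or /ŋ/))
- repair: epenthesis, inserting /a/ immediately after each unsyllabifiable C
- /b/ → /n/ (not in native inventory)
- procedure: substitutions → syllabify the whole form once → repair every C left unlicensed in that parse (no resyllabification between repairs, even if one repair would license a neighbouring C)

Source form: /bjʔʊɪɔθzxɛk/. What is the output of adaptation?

Substitution: /b/ → /n/, giving /njʔʊɪɔθzxɛk/.
The consonants /n/, /j/, /θ/, /z/, /k/ cannot be parsed into a legal (C)V(N) syllable (only a nasal (/m/, /n/, or /ŋ/) is licensed in coda position; onsets are limited to one consonant).
Each unlicensed consonant becomes the onset of a new syllable: /n/ → /na/, /j/ → /ja/, /θ/ → /θa/, /z/ → /za/, /k/ → /ka/.

najaʔʊɪɔθazaxɛka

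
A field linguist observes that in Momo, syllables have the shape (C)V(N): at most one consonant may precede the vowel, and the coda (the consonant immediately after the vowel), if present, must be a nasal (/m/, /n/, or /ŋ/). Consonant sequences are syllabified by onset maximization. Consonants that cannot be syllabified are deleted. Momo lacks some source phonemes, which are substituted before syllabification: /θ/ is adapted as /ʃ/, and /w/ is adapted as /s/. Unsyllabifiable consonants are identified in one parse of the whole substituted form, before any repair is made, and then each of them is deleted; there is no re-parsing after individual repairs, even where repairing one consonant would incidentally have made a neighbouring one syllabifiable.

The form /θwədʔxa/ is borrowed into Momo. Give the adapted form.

Substitution: /θ/ → /ʃ/, /w/ → /s/, giving /ʃsədʔxa/.
Syllabifying with onset maximization leaves /ʃ/, /d/, /ʔ/ stranded (only a nasal (/m/, /n/, or /ŋ/) is licensed in coda position; onsets are limited to one consonant).
Each unlicensed consonant is deleted: /ʃ/, /d/, /ʔ/.

səxa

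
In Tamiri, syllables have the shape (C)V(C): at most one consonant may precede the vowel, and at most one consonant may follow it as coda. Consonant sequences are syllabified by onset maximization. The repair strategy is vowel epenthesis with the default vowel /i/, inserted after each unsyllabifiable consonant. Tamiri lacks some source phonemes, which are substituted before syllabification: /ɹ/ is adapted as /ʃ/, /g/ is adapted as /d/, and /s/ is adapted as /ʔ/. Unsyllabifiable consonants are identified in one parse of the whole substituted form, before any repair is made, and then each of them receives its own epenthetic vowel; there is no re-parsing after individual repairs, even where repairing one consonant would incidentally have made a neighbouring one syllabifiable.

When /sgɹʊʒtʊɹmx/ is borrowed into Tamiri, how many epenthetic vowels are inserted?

After substitution the input is /ʔdʃʊʒtʊʃmx/.
The unsyllabifiable consonants are /ʔ/, /d/, /m/, /x/; each receives one epenthetic vowel.

4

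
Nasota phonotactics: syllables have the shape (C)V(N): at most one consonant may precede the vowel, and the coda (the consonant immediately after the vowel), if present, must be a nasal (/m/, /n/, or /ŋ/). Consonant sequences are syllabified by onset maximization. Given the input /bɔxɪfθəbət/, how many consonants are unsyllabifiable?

2

Under (C)V(N), the unsyllabifiable consonants are /f/, /t/ (only a nasal (/m/, /n/, or /ŋ/) is licensed in coda position; onsets are limited to one consonant).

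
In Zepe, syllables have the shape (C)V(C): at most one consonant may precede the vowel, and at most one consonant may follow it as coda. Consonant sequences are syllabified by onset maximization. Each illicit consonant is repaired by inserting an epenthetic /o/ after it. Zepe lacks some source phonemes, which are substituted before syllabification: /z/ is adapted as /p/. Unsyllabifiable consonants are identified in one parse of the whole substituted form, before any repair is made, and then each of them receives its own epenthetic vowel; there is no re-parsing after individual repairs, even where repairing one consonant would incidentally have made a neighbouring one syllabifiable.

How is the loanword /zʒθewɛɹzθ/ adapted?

Substitution: /z/ → /p/, giving /pʒθewɛɹpθ/.
Syllabifying with onset maximization leaves /p/, /ʒ/, /p/, /θ/ stranded (at most one coda consonant is licensed; onsets are limited to one consonant).
Epenthesis after each stranded consonant: /p/ → /po/, /ʒ/ → /ʒo/, /p/ → /po/, /θ/ → /θo/.

poʒoθewɛɹpoθo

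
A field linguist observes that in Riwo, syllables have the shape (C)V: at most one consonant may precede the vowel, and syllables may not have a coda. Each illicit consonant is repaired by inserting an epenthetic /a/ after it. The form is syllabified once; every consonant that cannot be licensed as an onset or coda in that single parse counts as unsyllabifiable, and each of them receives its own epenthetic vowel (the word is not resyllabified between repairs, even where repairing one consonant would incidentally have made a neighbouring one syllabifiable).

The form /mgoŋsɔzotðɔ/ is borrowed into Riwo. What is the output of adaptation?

Syllabifying with onset maximization leaves /m/, /ŋ/, /t/ stranded (no codas are permitted; onsets are limited to one consonant).
Each unlicensed consonant becomes the onset of a new syllable: /m/ → /ma/, /ŋ/ → /ŋa/, /t/ → /ta/.

magoŋasɔzotaðɔ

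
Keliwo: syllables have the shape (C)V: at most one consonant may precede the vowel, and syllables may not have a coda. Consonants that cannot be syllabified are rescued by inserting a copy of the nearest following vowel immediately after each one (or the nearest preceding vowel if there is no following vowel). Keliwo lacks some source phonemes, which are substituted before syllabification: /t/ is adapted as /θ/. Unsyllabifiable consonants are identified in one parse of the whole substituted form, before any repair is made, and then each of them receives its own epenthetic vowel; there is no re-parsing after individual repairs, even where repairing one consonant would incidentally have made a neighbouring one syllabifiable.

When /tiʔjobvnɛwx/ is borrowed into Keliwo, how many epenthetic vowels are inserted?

After substitution the input is /θiʔjobvnɛwx/.
The unsyllabifiable consonants are /ʔ/, /b/, /v/, /w/, /x/; each receives one epenthetic vowel.

5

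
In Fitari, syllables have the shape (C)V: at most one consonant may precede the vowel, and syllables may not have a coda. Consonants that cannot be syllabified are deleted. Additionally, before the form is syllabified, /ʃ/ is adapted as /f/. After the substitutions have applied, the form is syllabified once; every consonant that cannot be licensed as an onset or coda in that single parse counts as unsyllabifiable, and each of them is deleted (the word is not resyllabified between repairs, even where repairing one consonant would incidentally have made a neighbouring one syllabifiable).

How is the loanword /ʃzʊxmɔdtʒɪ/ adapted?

Substitution: /ʃ/ → /f/, giving /fzʊxmɔdtʒɪ/.
Under (C)V, the unsyllabifiable consonants are /f/, /x/, /d/, /t/ (no codas are permitted; onsets are limited to one consonant).
Deletion applies to /f/, /x/, /d/, /t/.

zʊmɔʒɪ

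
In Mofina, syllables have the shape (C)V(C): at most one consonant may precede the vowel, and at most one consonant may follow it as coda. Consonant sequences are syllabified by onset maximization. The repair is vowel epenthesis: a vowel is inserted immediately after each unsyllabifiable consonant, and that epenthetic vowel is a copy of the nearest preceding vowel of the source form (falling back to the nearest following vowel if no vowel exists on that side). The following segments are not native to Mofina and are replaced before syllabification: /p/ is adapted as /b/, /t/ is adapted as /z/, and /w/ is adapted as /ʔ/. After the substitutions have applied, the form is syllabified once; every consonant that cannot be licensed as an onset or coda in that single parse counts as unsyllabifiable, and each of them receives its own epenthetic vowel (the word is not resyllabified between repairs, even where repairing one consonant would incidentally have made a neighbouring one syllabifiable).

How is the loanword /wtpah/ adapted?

ʔazabah

Substitution: /w/ → /ʔ/, /t/ → /z/, /p/ → /b/, giving /ʔzbah/.
Under (C)V(C), the unsyllabifiable consonants are /ʔ/, /z/ (at most one coda consonant is licensed; onsets are limited to one consonant).
Each unlicensed consonant becomes the onset of a new syllable: /ʔ/ → /ʔa/, /z/ → /za/.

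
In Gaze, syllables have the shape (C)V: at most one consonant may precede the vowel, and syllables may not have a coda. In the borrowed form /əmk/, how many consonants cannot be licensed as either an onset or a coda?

Under (C)V, the unsyllabifiable consonants are /m/, /k/ (no codas are permitted; onsets are limited to one consonant).

2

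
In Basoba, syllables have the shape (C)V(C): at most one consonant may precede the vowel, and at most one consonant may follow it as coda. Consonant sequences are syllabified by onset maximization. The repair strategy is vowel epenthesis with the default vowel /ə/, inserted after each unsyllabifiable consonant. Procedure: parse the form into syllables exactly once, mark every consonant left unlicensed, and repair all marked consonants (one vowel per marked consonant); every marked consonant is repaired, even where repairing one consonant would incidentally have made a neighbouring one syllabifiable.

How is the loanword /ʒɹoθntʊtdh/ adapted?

ʒəɹoθnətʊtdəhə

Under (C)V(C), the unsyllabifiable consonants are /ʒ/, /n/, /d/, /h/ (at most one coda consonant is licensed; onsets are limited to one consonant).
Epenthesis after each stranded consonant: /ʒ/ → /ʒə/, /n/ → /nə/, /d/ → /də/, /h/ → /hə/.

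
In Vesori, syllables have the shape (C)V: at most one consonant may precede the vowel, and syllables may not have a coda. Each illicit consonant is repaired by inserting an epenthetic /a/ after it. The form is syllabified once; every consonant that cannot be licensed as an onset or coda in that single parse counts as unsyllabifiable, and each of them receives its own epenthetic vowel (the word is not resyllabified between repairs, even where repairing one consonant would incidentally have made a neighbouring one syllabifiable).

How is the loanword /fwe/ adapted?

fawe

Under (C)V, the unsyllabifiable consonants are /f/ (no codas are permitted; onsets are limited to one consonant).
Epenthesis after each stranded consonant: /f/ → /fa/.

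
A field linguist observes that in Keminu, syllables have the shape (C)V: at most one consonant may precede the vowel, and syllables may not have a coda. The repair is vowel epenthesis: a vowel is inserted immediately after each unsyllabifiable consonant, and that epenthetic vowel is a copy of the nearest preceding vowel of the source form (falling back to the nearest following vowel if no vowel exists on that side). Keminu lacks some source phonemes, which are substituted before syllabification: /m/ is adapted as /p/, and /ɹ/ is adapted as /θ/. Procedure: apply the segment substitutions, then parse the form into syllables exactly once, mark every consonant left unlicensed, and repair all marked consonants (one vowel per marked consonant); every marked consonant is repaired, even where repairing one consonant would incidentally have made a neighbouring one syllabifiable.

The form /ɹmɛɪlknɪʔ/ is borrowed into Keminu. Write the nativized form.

θɛpɛɪlɪkɪnɪʔɪ

Substitution: /ɹ/ → /θ/, /m/ → /p/, giving /θpɛɪlknɪʔ/.
The consonants /θ/, /l/, /k/, /ʔ/ cannot be parsed into a legal (C)V syllable (no codas are permitted; onsets are limited to one consonant).
Each unlicensed consonant becomes the onset of a new syllable: /θ/ → /θɛ/, /l/ → /lɪ/, /k/ → /kɪ/, /ʔ/ → /ʔɪ/.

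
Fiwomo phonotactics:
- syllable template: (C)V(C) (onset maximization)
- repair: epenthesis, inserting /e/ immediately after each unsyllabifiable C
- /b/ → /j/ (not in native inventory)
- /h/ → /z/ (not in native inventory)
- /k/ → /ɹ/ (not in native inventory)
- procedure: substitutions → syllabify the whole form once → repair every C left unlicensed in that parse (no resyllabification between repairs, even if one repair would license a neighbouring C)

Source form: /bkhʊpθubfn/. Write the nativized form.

Substitution: /b/ → /j/, /k/ → /ɹ/, /h/ → /z/, giving /jɹzʊpθujfn/.
Under (C)V(C), the unsyllabifiable consonants are /j/, /ɹ/, /f/, /n/ (at most one coda consonant is licensed; onsets are limited to one consonant).
Inserting the epenthetic vowel yields /j/ → /je/, /ɹ/ → /ɹe/, /f/ → /fe/, /n/ → /ne/.

jeɹezʊpθujfene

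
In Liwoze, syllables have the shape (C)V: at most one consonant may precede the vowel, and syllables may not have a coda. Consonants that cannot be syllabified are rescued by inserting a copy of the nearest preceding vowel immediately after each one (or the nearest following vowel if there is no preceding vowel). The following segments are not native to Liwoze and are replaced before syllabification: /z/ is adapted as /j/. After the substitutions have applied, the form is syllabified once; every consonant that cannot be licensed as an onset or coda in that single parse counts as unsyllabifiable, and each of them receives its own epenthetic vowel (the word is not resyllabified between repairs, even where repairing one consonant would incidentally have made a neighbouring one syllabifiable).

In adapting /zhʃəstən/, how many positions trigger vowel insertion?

After substitution the input is /jhʃəstən/.
The unsyllabifiable consonants are /j/, /h/, /s/, /n/; each receives one epenthetic vowel.

4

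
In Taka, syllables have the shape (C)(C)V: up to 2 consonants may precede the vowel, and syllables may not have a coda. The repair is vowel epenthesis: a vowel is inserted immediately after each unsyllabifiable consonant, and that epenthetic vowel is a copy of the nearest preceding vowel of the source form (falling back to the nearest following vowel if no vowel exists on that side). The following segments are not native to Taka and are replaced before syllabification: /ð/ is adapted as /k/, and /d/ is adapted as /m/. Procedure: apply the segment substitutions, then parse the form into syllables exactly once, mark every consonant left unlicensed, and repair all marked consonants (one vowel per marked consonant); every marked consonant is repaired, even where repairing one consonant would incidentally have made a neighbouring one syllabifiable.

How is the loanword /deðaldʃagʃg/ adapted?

mekalamʃagaʃaga

Substitution: /d/ → /m/, /ð/ → /k/, giving /mekalmʃagʃg/.
The consonants /l/, /g/, /ʃ/, /g/ cannot be parsed into a legal (C)(C)V syllable (no codas are permitted; onsets may contain at most 2 consonants).
Inserting the epenthetic vowel yields /l/ → /la/, /g/ → /ga/, /ʃ/ → /ʃa/, /g/ → /ga/.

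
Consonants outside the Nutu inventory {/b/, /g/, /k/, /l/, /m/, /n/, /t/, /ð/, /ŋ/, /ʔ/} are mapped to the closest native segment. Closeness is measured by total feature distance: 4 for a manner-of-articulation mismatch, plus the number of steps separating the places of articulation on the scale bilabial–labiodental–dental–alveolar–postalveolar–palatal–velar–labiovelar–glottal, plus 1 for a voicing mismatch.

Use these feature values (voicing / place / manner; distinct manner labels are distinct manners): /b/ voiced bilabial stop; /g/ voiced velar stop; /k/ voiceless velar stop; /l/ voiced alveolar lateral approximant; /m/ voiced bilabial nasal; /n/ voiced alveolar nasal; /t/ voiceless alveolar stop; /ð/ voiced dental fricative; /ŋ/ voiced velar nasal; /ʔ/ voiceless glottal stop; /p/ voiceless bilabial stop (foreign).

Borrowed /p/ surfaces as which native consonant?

b

/b/ is closest: same manner (stop), place distance 0 (bilabial→bilabial), voicing differs (+1); total 1. Next closest is /t/ at distance 3.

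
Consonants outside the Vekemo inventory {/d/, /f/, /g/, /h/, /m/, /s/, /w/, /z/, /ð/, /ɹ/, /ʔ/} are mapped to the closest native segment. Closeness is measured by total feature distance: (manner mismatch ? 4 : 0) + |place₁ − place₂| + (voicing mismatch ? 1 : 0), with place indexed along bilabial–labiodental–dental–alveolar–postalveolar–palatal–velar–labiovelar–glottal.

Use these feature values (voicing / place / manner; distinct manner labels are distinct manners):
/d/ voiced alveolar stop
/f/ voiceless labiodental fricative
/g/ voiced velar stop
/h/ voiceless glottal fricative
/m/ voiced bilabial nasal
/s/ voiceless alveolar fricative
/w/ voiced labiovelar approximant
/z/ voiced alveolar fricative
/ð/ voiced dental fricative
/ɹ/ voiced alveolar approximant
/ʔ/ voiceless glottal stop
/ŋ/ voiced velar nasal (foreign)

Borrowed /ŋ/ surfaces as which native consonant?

g

/g/ is closest: manner differs (nasal→stop, +4), place distance 0 (velar→velar), same voicing; total 4. Next closest is /w/ at distance 5.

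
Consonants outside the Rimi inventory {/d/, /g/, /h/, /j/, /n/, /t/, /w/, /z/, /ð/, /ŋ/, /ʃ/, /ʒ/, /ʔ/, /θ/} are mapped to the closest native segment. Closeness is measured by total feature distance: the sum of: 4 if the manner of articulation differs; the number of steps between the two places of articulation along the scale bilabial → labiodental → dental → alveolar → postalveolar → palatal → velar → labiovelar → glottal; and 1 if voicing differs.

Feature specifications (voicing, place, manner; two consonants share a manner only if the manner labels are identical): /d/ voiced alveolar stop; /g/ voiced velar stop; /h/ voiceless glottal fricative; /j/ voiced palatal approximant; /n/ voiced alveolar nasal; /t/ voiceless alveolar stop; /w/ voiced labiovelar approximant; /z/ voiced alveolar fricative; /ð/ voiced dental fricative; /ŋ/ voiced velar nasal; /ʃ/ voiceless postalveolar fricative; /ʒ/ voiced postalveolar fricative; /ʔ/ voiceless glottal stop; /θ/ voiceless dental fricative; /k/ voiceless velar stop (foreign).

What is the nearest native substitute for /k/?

g

/g/ is closest: same manner (stop), place distance 0 (velar→velar), voicing differs (+1); total 1. Next closest is /ʔ/ at distance 2.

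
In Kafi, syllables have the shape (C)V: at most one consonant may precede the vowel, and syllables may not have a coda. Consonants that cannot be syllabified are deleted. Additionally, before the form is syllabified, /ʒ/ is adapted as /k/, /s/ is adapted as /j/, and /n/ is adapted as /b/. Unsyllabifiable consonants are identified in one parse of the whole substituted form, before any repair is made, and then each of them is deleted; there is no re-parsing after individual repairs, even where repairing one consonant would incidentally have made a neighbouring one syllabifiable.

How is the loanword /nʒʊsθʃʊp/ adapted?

kʊʃʊ

Substitution: /n/ → /b/, /ʒ/ → /k/, /s/ → /j/, giving /bkʊjθʃʊp/.
The consonants /b/, /j/, /θ/, /p/ cannot be parsed into a legal (C)V syllable (no codas are permitted; onsets are limited to one consonant).
Deletion applies to /b/, /j/, /θ/, /p/.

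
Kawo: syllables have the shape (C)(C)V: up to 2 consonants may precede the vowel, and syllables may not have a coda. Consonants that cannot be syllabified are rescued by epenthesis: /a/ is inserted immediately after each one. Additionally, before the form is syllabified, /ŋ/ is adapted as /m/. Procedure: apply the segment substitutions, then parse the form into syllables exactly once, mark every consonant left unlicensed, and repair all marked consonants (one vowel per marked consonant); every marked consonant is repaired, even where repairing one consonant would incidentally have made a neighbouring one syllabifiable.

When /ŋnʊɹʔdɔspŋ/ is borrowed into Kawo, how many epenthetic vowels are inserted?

4

After substitution the input is /mnʊɹʔdɔspm/.
The unsyllabifiable consonants are /ɹ/, /s/, /p/, /m/; each receives one epenthetic vowel.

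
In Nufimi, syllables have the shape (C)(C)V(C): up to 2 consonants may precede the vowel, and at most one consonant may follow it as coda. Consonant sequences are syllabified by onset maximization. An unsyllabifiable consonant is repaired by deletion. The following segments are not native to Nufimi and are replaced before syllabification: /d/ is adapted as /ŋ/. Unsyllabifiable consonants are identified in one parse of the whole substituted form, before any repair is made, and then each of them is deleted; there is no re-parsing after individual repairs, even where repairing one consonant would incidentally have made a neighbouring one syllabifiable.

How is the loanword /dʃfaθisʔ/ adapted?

ʃfaθis

Substitution: /d/ → /ŋ/, giving /ŋʃfaθisʔ/.
Under (C)(C)V(C), the unsyllabifiable consonants are /ŋ/, /ʔ/ (at most one coda consonant is licensed; onsets may contain at most 2 consonants).
Deleting the stranded consonants removes /ŋ/, /ʔ/.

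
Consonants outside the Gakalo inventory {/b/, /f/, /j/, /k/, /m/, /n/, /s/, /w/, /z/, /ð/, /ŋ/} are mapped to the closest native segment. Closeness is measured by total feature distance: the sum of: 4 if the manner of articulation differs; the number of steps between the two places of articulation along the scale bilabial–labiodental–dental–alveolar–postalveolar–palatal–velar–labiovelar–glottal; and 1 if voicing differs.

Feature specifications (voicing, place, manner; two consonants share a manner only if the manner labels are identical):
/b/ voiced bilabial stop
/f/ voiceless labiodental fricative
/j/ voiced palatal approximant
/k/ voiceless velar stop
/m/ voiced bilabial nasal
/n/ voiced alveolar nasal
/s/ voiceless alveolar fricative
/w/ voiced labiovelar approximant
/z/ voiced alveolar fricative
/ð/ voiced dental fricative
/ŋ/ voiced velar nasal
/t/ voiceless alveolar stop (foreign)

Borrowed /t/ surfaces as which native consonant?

k

/k/ is closest: same manner (stop), place distance 3 (alveolar→velar), same voicing; total 3. Next closest is /b/ at distance 4.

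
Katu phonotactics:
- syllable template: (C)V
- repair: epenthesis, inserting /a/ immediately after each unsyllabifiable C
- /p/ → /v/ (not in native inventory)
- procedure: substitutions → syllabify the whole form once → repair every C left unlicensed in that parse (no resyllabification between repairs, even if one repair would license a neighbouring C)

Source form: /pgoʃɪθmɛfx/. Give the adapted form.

vagoʃɪθamɛfaxa

Substitution: /p/ → /v/, giving /vgoʃɪθmɛfx/.
Syllabifying with onset maximization leaves /v/, /θ/, /f/, /x/ stranded (no codas are permitted; onsets are limited to one consonant).
Each unlicensed consonant becomes the onset of a new syllable: /v/ → /va/, /θ/ → /θa/, /f/ → /fa/, /x/ → /xa/.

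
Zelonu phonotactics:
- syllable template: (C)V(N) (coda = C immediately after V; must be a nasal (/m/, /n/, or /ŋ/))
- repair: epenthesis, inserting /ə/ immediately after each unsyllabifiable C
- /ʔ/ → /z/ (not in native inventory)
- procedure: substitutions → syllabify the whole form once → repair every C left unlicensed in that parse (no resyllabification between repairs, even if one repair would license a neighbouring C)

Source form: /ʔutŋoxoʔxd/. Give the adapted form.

Substitution: /ʔ/ → /z/, giving /zutŋoxozxd/.
Syllabifying with onset maximization leaves /t/, /z/, /x/, /d/ stranded (only a nasal (/m/, /n/, or /ŋ/) is licensed in coda position; onsets are limited to one consonant).
Each unlicensed consonant becomes the onset of a new syllable: /t/ → /tə/, /z/ → /zə/, /x/ → /xə/, /d/ → /də/.

zutəŋoxozəxədə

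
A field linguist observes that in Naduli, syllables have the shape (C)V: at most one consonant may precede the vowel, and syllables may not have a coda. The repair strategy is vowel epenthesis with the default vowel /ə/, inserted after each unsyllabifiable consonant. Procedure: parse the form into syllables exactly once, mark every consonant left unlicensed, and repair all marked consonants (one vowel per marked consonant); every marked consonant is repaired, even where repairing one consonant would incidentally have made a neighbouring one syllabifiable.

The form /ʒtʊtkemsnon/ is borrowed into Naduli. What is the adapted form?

The consonants /ʒ/, /t/, /m/, /s/, /n/ cannot be parsed into a legal (C)V syllable (no codas are permitted; onsets are limited to one consonant).
Each unlicensed consonant becomes the onset of a new syllable: /ʒ/ → /ʒə/, /t/ → /tə/, /m/ → /mə/, /s/ → /sə/, /n/ → /nə/.

ʒətʊtəkeməsənonə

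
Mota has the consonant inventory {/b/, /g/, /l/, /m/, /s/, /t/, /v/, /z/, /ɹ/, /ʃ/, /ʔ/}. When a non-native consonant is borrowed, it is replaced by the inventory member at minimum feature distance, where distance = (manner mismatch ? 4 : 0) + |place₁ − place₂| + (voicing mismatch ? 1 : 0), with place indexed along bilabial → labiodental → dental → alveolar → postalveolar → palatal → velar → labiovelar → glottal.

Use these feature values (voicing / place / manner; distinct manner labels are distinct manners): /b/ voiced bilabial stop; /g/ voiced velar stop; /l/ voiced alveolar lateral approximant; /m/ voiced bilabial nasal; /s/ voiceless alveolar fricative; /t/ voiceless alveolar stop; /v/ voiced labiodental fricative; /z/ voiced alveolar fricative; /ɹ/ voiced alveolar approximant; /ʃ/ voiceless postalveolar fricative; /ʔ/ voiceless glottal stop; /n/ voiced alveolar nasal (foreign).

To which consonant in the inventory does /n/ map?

m

/m/ is closest: same manner (nasal), place distance 3 (alveolar→bilabial), same voicing; total 3. Next closest is /l/ at distance 4.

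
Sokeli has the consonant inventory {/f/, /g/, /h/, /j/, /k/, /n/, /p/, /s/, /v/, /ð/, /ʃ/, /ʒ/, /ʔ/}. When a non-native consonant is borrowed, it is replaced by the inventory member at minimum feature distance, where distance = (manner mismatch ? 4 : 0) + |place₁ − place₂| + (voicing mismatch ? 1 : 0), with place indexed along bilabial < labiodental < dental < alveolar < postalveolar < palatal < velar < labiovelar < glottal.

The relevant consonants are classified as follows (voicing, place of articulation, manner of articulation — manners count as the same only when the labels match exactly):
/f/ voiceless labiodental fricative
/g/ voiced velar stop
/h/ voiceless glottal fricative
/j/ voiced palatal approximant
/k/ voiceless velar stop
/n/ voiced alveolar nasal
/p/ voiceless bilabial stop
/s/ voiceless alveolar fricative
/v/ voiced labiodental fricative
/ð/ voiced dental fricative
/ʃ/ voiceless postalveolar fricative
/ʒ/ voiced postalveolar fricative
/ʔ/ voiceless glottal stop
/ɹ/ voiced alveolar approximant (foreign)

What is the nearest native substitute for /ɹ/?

j

/j/ is closest: same manner (approximant), place distance 2 (alveolar→palatal), same voicing; total 2. Next closest is /n/ at distance 4.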